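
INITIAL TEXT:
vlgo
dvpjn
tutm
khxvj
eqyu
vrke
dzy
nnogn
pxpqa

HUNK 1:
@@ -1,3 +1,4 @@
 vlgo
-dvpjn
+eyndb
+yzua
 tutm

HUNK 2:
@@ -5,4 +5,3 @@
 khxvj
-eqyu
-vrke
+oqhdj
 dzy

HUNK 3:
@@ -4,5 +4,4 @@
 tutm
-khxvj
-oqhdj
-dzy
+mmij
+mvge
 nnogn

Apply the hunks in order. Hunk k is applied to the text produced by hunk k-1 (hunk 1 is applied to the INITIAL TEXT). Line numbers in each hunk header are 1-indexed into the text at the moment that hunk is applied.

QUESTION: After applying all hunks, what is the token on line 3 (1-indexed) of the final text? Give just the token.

Answer: yzua

Derivation:
Hunk 1: at line 1 remove [dvpjn] add [eyndb,yzua] -> 10 lines: vlgo eyndb yzua tutm khxvj eqyu vrke dzy nnogn pxpqa
Hunk 2: at line 5 remove [eqyu,vrke] add [oqhdj] -> 9 lines: vlgo eyndb yzua tutm khxvj oqhdj dzy nnogn pxpqa
Hunk 3: at line 4 remove [khxvj,oqhdj,dzy] add [mmij,mvge] -> 8 lines: vlgo eyndb yzua tutm mmij mvge nnogn pxpqa
Final line 3: yzua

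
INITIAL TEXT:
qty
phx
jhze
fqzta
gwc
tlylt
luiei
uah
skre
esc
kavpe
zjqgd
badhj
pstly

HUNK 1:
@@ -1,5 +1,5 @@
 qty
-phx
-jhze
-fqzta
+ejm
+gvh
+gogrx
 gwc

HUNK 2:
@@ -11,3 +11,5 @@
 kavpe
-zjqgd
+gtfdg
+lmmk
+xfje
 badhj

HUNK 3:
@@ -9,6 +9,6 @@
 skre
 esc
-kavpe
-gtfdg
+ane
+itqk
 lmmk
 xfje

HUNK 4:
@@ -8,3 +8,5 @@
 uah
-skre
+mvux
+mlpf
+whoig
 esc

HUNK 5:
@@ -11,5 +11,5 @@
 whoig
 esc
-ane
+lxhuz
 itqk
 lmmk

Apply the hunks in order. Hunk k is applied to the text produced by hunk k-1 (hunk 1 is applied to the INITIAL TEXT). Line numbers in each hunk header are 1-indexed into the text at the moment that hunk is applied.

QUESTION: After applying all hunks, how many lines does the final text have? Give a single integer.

Hunk 1: at line 1 remove [phx,jhze,fqzta] add [ejm,gvh,gogrx] -> 14 lines: qty ejm gvh gogrx gwc tlylt luiei uah skre esc kavpe zjqgd badhj pstly
Hunk 2: at line 11 remove [zjqgd] add [gtfdg,lmmk,xfje] -> 16 lines: qty ejm gvh gogrx gwc tlylt luiei uah skre esc kavpe gtfdg lmmk xfje badhj pstly
Hunk 3: at line 9 remove [kavpe,gtfdg] add [ane,itqk] -> 16 lines: qty ejm gvh gogrx gwc tlylt luiei uah skre esc ane itqk lmmk xfje badhj pstly
Hunk 4: at line 8 remove [skre] add [mvux,mlpf,whoig] -> 18 lines: qty ejm gvh gogrx gwc tlylt luiei uah mvux mlpf whoig esc ane itqk lmmk xfje badhj pstly
Hunk 5: at line 11 remove [ane] add [lxhuz] -> 18 lines: qty ejm gvh gogrx gwc tlylt luiei uah mvux mlpf whoig esc lxhuz itqk lmmk xfje badhj pstly
Final line count: 18

Answer: 18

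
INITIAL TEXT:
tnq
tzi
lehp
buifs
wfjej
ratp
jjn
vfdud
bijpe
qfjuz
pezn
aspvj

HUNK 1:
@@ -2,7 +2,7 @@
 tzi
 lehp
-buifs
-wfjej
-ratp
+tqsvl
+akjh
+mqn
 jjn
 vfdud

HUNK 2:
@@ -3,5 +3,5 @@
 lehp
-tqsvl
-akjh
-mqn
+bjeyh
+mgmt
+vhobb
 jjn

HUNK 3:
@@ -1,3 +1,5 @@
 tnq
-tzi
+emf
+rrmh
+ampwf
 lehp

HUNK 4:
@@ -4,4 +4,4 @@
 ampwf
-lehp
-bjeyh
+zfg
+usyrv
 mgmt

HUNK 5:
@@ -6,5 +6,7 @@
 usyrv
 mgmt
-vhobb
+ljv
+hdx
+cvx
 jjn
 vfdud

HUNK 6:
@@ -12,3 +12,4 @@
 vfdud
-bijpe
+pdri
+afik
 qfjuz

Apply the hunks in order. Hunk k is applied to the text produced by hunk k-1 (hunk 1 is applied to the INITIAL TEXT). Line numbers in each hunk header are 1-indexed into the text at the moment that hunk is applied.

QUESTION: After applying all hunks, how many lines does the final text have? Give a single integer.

Hunk 1: at line 2 remove [buifs,wfjej,ratp] add [tqsvl,akjh,mqn] -> 12 lines: tnq tzi lehp tqsvl akjh mqn jjn vfdud bijpe qfjuz pezn aspvj
Hunk 2: at line 3 remove [tqsvl,akjh,mqn] add [bjeyh,mgmt,vhobb] -> 12 lines: tnq tzi lehp bjeyh mgmt vhobb jjn vfdud bijpe qfjuz pezn aspvj
Hunk 3: at line 1 remove [tzi] add [emf,rrmh,ampwf] -> 14 lines: tnq emf rrmh ampwf lehp bjeyh mgmt vhobb jjn vfdud bijpe qfjuz pezn aspvj
Hunk 4: at line 4 remove [lehp,bjeyh] add [zfg,usyrv] -> 14 lines: tnq emf rrmh ampwf zfg usyrv mgmt vhobb jjn vfdud bijpe qfjuz pezn aspvj
Hunk 5: at line 6 remove [vhobb] add [ljv,hdx,cvx] -> 16 lines: tnq emf rrmh ampwf zfg usyrv mgmt ljv hdx cvx jjn vfdud bijpe qfjuz pezn aspvj
Hunk 6: at line 12 remove [bijpe] add [pdri,afik] -> 17 lines: tnq emf rrmh ampwf zfg usyrv mgmt ljv hdx cvx jjn vfdud pdri afik qfjuz pezn aspvj
Final line count: 17

Answer: 17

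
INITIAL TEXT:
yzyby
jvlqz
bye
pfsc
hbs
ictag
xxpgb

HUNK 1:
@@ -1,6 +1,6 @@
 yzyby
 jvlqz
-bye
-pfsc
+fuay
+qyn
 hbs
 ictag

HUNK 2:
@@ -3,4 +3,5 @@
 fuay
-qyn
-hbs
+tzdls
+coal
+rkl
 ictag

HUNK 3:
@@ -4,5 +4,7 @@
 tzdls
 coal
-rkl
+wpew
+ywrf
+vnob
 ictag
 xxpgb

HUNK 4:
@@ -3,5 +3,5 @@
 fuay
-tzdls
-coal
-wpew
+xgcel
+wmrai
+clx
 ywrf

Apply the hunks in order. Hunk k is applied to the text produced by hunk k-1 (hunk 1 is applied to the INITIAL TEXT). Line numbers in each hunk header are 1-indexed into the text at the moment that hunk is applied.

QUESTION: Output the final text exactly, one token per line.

Answer: yzyby
jvlqz
fuay
xgcel
wmrai
clx
ywrf
vnob
ictag
xxpgb

Derivation:
Hunk 1: at line 1 remove [bye,pfsc] add [fuay,qyn] -> 7 lines: yzyby jvlqz fuay qyn hbs ictag xxpgb
Hunk 2: at line 3 remove [qyn,hbs] add [tzdls,coal,rkl] -> 8 lines: yzyby jvlqz fuay tzdls coal rkl ictag xxpgb
Hunk 3: at line 4 remove [rkl] add [wpew,ywrf,vnob] -> 10 lines: yzyby jvlqz fuay tzdls coal wpew ywrf vnob ictag xxpgb
Hunk 4: at line 3 remove [tzdls,coal,wpew] add [xgcel,wmrai,clx] -> 10 lines: yzyby jvlqz fuay xgcel wmrai clx ywrf vnob ictag xxpgb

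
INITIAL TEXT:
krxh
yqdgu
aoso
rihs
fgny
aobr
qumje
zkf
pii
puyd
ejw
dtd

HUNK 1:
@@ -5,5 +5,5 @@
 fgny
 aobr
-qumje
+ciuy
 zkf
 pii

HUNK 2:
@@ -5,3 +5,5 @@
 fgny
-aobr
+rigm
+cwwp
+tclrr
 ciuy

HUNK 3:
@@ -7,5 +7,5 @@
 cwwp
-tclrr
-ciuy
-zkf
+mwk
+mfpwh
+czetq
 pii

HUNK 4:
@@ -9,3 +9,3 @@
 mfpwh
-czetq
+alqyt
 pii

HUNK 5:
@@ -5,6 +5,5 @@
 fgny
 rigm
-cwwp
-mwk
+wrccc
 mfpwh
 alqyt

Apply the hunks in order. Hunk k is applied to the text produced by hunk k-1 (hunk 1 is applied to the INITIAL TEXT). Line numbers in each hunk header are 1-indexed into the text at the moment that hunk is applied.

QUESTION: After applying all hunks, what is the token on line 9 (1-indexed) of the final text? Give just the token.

Answer: alqyt

Derivation:
Hunk 1: at line 5 remove [qumje] add [ciuy] -> 12 lines: krxh yqdgu aoso rihs fgny aobr ciuy zkf pii puyd ejw dtd
Hunk 2: at line 5 remove [aobr] add [rigm,cwwp,tclrr] -> 14 lines: krxh yqdgu aoso rihs fgny rigm cwwp tclrr ciuy zkf pii puyd ejw dtd
Hunk 3: at line 7 remove [tclrr,ciuy,zkf] add [mwk,mfpwh,czetq] -> 14 lines: krxh yqdgu aoso rihs fgny rigm cwwp mwk mfpwh czetq pii puyd ejw dtd
Hunk 4: at line 9 remove [czetq] add [alqyt] -> 14 lines: krxh yqdgu aoso rihs fgny rigm cwwp mwk mfpwh alqyt pii puyd ejw dtd
Hunk 5: at line 5 remove [cwwp,mwk] add [wrccc] -> 13 lines: krxh yqdgu aoso rihs fgny rigm wrccc mfpwh alqyt pii puyd ejw dtd
Final line 9: alqyt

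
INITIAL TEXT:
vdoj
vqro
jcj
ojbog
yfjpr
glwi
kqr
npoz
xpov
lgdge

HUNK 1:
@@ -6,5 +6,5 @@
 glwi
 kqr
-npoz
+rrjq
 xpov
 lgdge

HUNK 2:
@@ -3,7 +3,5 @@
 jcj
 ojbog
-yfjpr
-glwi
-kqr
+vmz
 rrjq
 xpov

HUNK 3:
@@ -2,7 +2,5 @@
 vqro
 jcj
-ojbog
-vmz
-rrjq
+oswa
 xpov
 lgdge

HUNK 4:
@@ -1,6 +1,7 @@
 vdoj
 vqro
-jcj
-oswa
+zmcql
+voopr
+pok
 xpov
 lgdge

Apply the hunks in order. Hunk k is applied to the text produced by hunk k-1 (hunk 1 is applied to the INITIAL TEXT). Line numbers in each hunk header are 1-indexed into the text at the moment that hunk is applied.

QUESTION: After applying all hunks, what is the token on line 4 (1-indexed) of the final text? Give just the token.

Hunk 1: at line 6 remove [npoz] add [rrjq] -> 10 lines: vdoj vqro jcj ojbog yfjpr glwi kqr rrjq xpov lgdge
Hunk 2: at line 3 remove [yfjpr,glwi,kqr] add [vmz] -> 8 lines: vdoj vqro jcj ojbog vmz rrjq xpov lgdge
Hunk 3: at line 2 remove [ojbog,vmz,rrjq] add [oswa] -> 6 lines: vdoj vqro jcj oswa xpov lgdge
Hunk 4: at line 1 remove [jcj,oswa] add [zmcql,voopr,pok] -> 7 lines: vdoj vqro zmcql voopr pok xpov lgdge
Final line 4: voopr

Answer: voopr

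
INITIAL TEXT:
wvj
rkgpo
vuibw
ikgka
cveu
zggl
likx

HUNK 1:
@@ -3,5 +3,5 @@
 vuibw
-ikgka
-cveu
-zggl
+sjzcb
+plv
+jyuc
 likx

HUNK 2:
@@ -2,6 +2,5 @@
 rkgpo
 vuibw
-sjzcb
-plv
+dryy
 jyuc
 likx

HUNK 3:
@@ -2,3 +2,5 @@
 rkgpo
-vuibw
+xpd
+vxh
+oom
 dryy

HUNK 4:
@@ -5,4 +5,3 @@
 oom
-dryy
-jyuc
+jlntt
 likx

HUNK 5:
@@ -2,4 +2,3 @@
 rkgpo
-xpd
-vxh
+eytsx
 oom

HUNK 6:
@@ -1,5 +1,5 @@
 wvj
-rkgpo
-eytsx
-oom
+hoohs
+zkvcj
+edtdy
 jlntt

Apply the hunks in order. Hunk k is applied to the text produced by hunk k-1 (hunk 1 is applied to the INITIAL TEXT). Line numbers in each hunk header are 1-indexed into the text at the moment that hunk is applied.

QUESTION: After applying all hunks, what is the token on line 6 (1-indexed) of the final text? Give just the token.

Hunk 1: at line 3 remove [ikgka,cveu,zggl] add [sjzcb,plv,jyuc] -> 7 lines: wvj rkgpo vuibw sjzcb plv jyuc likx
Hunk 2: at line 2 remove [sjzcb,plv] add [dryy] -> 6 lines: wvj rkgpo vuibw dryy jyuc likx
Hunk 3: at line 2 remove [vuibw] add [xpd,vxh,oom] -> 8 lines: wvj rkgpo xpd vxh oom dryy jyuc likx
Hunk 4: at line 5 remove [dryy,jyuc] add [jlntt] -> 7 lines: wvj rkgpo xpd vxh oom jlntt likx
Hunk 5: at line 2 remove [xpd,vxh] add [eytsx] -> 6 lines: wvj rkgpo eytsx oom jlntt likx
Hunk 6: at line 1 remove [rkgpo,eytsx,oom] add [hoohs,zkvcj,edtdy] -> 6 lines: wvj hoohs zkvcj edtdy jlntt likx
Final line 6: likx

Answer: likx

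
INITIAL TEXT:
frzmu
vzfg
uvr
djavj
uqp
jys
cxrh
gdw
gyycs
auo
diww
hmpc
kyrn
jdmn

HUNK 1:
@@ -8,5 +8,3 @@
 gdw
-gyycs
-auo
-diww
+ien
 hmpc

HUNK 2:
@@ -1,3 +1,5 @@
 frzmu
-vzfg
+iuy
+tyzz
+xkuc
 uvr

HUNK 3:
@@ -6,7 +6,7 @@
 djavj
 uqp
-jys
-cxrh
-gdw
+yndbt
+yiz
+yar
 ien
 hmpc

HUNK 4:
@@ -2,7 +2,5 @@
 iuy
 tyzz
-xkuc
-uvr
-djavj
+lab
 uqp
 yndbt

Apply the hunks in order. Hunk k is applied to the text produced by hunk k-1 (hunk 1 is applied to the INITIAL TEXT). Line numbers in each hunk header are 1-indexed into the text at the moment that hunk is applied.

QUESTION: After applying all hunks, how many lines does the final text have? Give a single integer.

Answer: 12

Derivation:
Hunk 1: at line 8 remove [gyycs,auo,diww] add [ien] -> 12 lines: frzmu vzfg uvr djavj uqp jys cxrh gdw ien hmpc kyrn jdmn
Hunk 2: at line 1 remove [vzfg] add [iuy,tyzz,xkuc] -> 14 lines: frzmu iuy tyzz xkuc uvr djavj uqp jys cxrh gdw ien hmpc kyrn jdmn
Hunk 3: at line 6 remove [jys,cxrh,gdw] add [yndbt,yiz,yar] -> 14 lines: frzmu iuy tyzz xkuc uvr djavj uqp yndbt yiz yar ien hmpc kyrn jdmn
Hunk 4: at line 2 remove [xkuc,uvr,djavj] add [lab] -> 12 lines: frzmu iuy tyzz lab uqp yndbt yiz yar ien hmpc kyrn jdmn
Final line count: 12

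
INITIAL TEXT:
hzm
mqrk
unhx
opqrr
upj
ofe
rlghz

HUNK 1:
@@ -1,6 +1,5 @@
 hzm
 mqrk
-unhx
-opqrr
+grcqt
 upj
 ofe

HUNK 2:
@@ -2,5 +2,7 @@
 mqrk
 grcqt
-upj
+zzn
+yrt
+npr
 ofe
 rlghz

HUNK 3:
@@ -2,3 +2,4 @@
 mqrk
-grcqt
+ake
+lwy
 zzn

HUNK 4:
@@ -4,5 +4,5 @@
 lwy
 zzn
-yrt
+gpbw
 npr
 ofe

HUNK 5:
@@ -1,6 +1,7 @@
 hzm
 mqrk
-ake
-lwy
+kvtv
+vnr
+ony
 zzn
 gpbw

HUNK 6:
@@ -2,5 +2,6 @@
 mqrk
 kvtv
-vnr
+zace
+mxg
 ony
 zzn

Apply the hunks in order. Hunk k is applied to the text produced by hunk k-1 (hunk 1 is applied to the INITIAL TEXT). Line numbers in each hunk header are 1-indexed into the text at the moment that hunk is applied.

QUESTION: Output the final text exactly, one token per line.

Hunk 1: at line 1 remove [unhx,opqrr] add [grcqt] -> 6 lines: hzm mqrk grcqt upj ofe rlghz
Hunk 2: at line 2 remove [upj] add [zzn,yrt,npr] -> 8 lines: hzm mqrk grcqt zzn yrt npr ofe rlghz
Hunk 3: at line 2 remove [grcqt] add [ake,lwy] -> 9 lines: hzm mqrk ake lwy zzn yrt npr ofe rlghz
Hunk 4: at line 4 remove [yrt] add [gpbw] -> 9 lines: hzm mqrk ake lwy zzn gpbw npr ofe rlghz
Hunk 5: at line 1 remove [ake,lwy] add [kvtv,vnr,ony] -> 10 lines: hzm mqrk kvtv vnr ony zzn gpbw npr ofe rlghz
Hunk 6: at line 2 remove [vnr] add [zace,mxg] -> 11 lines: hzm mqrk kvtv zace mxg ony zzn gpbw npr ofe rlghz

Answer: hzm
mqrk
kvtv
zace
mxg
ony
zzn
gpbw
npr
ofe
rlghz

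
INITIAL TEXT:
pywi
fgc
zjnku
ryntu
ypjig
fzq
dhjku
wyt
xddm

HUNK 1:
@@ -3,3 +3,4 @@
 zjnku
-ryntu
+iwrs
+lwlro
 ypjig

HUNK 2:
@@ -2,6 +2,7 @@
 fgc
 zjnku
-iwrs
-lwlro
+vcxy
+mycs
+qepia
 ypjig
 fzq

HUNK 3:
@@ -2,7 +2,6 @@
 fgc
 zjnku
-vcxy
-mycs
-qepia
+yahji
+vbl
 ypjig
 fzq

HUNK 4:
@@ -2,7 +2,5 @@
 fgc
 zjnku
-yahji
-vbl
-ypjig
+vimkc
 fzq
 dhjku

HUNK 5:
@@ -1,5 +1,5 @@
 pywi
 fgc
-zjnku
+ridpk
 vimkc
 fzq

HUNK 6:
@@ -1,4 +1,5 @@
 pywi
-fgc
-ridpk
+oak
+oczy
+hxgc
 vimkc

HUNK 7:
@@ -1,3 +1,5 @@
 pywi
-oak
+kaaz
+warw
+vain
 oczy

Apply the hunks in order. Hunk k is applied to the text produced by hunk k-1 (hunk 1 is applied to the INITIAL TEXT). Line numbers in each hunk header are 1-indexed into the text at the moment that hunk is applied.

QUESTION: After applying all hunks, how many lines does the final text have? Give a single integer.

Answer: 11

Derivation:
Hunk 1: at line 3 remove [ryntu] add [iwrs,lwlro] -> 10 lines: pywi fgc zjnku iwrs lwlro ypjig fzq dhjku wyt xddm
Hunk 2: at line 2 remove [iwrs,lwlro] add [vcxy,mycs,qepia] -> 11 lines: pywi fgc zjnku vcxy mycs qepia ypjig fzq dhjku wyt xddm
Hunk 3: at line 2 remove [vcxy,mycs,qepia] add [yahji,vbl] -> 10 lines: pywi fgc zjnku yahji vbl ypjig fzq dhjku wyt xddm
Hunk 4: at line 2 remove [yahji,vbl,ypjig] add [vimkc] -> 8 lines: pywi fgc zjnku vimkc fzq dhjku wyt xddm
Hunk 5: at line 1 remove [zjnku] add [ridpk] -> 8 lines: pywi fgc ridpk vimkc fzq dhjku wyt xddm
Hunk 6: at line 1 remove [fgc,ridpk] add [oak,oczy,hxgc] -> 9 lines: pywi oak oczy hxgc vimkc fzq dhjku wyt xddm
Hunk 7: at line 1 remove [oak] add [kaaz,warw,vain] -> 11 lines: pywi kaaz warw vain oczy hxgc vimkc fzq dhjku wyt xddm
Final line count: 11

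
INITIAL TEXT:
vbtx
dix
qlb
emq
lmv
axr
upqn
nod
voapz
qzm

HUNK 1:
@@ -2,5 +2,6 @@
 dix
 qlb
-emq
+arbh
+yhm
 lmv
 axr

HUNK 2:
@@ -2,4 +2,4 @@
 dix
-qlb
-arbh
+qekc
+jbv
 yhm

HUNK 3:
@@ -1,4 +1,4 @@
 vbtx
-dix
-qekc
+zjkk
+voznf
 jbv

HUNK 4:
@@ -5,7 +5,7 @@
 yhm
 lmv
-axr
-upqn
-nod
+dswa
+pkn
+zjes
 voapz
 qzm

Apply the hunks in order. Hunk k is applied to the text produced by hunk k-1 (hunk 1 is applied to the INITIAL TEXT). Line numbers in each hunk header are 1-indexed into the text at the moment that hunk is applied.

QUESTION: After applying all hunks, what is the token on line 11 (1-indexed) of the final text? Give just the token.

Hunk 1: at line 2 remove [emq] add [arbh,yhm] -> 11 lines: vbtx dix qlb arbh yhm lmv axr upqn nod voapz qzm
Hunk 2: at line 2 remove [qlb,arbh] add [qekc,jbv] -> 11 lines: vbtx dix qekc jbv yhm lmv axr upqn nod voapz qzm
Hunk 3: at line 1 remove [dix,qekc] add [zjkk,voznf] -> 11 lines: vbtx zjkk voznf jbv yhm lmv axr upqn nod voapz qzm
Hunk 4: at line 5 remove [axr,upqn,nod] add [dswa,pkn,zjes] -> 11 lines: vbtx zjkk voznf jbv yhm lmv dswa pkn zjes voapz qzm
Final line 11: qzm

Answer: qzm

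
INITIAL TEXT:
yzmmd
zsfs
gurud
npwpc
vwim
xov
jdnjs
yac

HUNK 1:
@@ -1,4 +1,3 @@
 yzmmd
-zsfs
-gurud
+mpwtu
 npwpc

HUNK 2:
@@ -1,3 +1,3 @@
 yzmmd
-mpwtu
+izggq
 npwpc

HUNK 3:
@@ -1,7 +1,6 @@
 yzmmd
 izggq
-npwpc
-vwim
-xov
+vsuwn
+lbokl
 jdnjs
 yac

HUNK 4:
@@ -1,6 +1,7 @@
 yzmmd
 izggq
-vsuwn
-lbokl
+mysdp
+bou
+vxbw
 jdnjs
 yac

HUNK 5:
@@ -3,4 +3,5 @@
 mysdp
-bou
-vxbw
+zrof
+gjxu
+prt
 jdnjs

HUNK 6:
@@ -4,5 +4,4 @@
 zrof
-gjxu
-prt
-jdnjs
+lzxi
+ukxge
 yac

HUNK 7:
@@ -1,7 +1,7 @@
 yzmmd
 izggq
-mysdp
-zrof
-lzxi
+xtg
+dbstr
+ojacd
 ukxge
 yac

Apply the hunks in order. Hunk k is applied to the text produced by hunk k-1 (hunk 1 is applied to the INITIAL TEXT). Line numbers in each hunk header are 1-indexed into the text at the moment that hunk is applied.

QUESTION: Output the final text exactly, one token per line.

Answer: yzmmd
izggq
xtg
dbstr
ojacd
ukxge
yac

Derivation:
Hunk 1: at line 1 remove [zsfs,gurud] add [mpwtu] -> 7 lines: yzmmd mpwtu npwpc vwim xov jdnjs yac
Hunk 2: at line 1 remove [mpwtu] add [izggq] -> 7 lines: yzmmd izggq npwpc vwim xov jdnjs yac
Hunk 3: at line 1 remove [npwpc,vwim,xov] add [vsuwn,lbokl] -> 6 lines: yzmmd izggq vsuwn lbokl jdnjs yac
Hunk 4: at line 1 remove [vsuwn,lbokl] add [mysdp,bou,vxbw] -> 7 lines: yzmmd izggq mysdp bou vxbw jdnjs yac
Hunk 5: at line 3 remove [bou,vxbw] add [zrof,gjxu,prt] -> 8 lines: yzmmd izggq mysdp zrof gjxu prt jdnjs yac
Hunk 6: at line 4 remove [gjxu,prt,jdnjs] add [lzxi,ukxge] -> 7 lines: yzmmd izggq mysdp zrof lzxi ukxge yac
Hunk 7: at line 1 remove [mysdp,zrof,lzxi] add [xtg,dbstr,ojacd] -> 7 lines: yzmmd izggq xtg dbstr ojacd ukxge yac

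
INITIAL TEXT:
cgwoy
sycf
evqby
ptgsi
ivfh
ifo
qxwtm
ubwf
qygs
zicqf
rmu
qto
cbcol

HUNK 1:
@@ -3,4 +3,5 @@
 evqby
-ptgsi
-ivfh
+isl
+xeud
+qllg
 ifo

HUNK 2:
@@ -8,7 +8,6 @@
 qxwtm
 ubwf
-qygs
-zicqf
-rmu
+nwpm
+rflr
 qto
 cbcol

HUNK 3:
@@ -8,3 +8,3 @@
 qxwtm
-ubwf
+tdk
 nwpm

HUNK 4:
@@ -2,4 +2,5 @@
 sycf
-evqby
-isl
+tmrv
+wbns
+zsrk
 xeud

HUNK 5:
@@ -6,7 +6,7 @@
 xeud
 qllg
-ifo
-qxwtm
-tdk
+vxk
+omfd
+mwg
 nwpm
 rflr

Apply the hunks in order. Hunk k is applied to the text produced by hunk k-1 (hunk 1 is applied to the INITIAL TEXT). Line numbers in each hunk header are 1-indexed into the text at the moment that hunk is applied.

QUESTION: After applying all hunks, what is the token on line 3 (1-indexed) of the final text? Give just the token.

Answer: tmrv

Derivation:
Hunk 1: at line 3 remove [ptgsi,ivfh] add [isl,xeud,qllg] -> 14 lines: cgwoy sycf evqby isl xeud qllg ifo qxwtm ubwf qygs zicqf rmu qto cbcol
Hunk 2: at line 8 remove [qygs,zicqf,rmu] add [nwpm,rflr] -> 13 lines: cgwoy sycf evqby isl xeud qllg ifo qxwtm ubwf nwpm rflr qto cbcol
Hunk 3: at line 8 remove [ubwf] add [tdk] -> 13 lines: cgwoy sycf evqby isl xeud qllg ifo qxwtm tdk nwpm rflr qto cbcol
Hunk 4: at line 2 remove [evqby,isl] add [tmrv,wbns,zsrk] -> 14 lines: cgwoy sycf tmrv wbns zsrk xeud qllg ifo qxwtm tdk nwpm rflr qto cbcol
Hunk 5: at line 6 remove [ifo,qxwtm,tdk] add [vxk,omfd,mwg] -> 14 lines: cgwoy sycf tmrv wbns zsrk xeud qllg vxk omfd mwg nwpm rflr qto cbcol
Final line 3: tmrv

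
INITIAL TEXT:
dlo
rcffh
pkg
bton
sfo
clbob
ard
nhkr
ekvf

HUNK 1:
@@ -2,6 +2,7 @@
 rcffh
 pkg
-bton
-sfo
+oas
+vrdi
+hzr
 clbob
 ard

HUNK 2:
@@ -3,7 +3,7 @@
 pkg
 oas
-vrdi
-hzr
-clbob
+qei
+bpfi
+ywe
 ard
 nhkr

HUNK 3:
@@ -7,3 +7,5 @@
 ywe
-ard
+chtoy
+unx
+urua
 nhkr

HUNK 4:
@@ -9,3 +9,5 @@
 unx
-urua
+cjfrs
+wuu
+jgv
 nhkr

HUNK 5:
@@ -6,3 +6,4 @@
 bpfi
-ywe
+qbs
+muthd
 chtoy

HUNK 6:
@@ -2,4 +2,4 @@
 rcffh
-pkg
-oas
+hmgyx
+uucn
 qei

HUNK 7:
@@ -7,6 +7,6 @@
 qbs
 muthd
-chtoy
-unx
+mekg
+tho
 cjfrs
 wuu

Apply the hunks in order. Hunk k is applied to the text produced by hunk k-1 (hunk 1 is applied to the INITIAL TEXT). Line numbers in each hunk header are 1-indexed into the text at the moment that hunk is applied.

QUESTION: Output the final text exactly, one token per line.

Answer: dlo
rcffh
hmgyx
uucn
qei
bpfi
qbs
muthd
mekg
tho
cjfrs
wuu
jgv
nhkr
ekvf

Derivation:
Hunk 1: at line 2 remove [bton,sfo] add [oas,vrdi,hzr] -> 10 lines: dlo rcffh pkg oas vrdi hzr clbob ard nhkr ekvf
Hunk 2: at line 3 remove [vrdi,hzr,clbob] add [qei,bpfi,ywe] -> 10 lines: dlo rcffh pkg oas qei bpfi ywe ard nhkr ekvf
Hunk 3: at line 7 remove [ard] add [chtoy,unx,urua] -> 12 lines: dlo rcffh pkg oas qei bpfi ywe chtoy unx urua nhkr ekvf
Hunk 4: at line 9 remove [urua] add [cjfrs,wuu,jgv] -> 14 lines: dlo rcffh pkg oas qei bpfi ywe chtoy unx cjfrs wuu jgv nhkr ekvf
Hunk 5: at line 6 remove [ywe] add [qbs,muthd] -> 15 lines: dlo rcffh pkg oas qei bpfi qbs muthd chtoy unx cjfrs wuu jgv nhkr ekvf
Hunk 6: at line 2 remove [pkg,oas] add [hmgyx,uucn] -> 15 lines: dlo rcffh hmgyx uucn qei bpfi qbs muthd chtoy unx cjfrs wuu jgv nhkr ekvf
Hunk 7: at line 7 remove [chtoy,unx] add [mekg,tho] -> 15 lines: dlo rcffh hmgyx uucn qei bpfi qbs muthd mekg tho cjfrs wuu jgv nhkr ekvf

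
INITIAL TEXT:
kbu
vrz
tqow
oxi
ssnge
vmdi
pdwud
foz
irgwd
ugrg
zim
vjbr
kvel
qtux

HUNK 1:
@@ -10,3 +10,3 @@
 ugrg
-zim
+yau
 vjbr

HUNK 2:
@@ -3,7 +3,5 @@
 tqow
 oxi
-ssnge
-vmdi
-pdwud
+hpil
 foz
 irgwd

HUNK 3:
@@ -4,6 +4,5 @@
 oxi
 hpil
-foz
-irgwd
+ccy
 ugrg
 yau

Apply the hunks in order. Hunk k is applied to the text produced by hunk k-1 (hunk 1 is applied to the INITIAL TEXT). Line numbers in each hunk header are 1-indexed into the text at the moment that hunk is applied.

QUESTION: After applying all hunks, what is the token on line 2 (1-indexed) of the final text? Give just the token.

Hunk 1: at line 10 remove [zim] add [yau] -> 14 lines: kbu vrz tqow oxi ssnge vmdi pdwud foz irgwd ugrg yau vjbr kvel qtux
Hunk 2: at line 3 remove [ssnge,vmdi,pdwud] add [hpil] -> 12 lines: kbu vrz tqow oxi hpil foz irgwd ugrg yau vjbr kvel qtux
Hunk 3: at line 4 remove [foz,irgwd] add [ccy] -> 11 lines: kbu vrz tqow oxi hpil ccy ugrg yau vjbr kvel qtux
Final line 2: vrz

Answer: vrz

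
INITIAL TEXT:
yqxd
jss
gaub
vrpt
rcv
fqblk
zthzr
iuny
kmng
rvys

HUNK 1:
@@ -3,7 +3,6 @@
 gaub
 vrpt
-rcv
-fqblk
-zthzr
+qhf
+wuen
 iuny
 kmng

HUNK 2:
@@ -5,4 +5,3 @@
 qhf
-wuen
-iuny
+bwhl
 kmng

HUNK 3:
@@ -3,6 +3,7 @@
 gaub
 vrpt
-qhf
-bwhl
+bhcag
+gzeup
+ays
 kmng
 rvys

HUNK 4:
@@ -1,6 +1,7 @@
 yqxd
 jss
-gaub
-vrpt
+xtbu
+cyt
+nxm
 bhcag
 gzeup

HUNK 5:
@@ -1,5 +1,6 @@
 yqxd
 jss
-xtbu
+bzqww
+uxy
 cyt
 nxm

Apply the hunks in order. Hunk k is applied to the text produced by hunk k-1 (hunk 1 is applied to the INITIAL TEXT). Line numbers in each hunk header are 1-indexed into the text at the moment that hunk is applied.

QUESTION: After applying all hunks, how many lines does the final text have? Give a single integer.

Answer: 11

Derivation:
Hunk 1: at line 3 remove [rcv,fqblk,zthzr] add [qhf,wuen] -> 9 lines: yqxd jss gaub vrpt qhf wuen iuny kmng rvys
Hunk 2: at line 5 remove [wuen,iuny] add [bwhl] -> 8 lines: yqxd jss gaub vrpt qhf bwhl kmng rvys
Hunk 3: at line 3 remove [qhf,bwhl] add [bhcag,gzeup,ays] -> 9 lines: yqxd jss gaub vrpt bhcag gzeup ays kmng rvys
Hunk 4: at line 1 remove [gaub,vrpt] add [xtbu,cyt,nxm] -> 10 lines: yqxd jss xtbu cyt nxm bhcag gzeup ays kmng rvys
Hunk 5: at line 1 remove [xtbu] add [bzqww,uxy] -> 11 lines: yqxd jss bzqww uxy cyt nxm bhcag gzeup ays kmng rvys
Final line count: 11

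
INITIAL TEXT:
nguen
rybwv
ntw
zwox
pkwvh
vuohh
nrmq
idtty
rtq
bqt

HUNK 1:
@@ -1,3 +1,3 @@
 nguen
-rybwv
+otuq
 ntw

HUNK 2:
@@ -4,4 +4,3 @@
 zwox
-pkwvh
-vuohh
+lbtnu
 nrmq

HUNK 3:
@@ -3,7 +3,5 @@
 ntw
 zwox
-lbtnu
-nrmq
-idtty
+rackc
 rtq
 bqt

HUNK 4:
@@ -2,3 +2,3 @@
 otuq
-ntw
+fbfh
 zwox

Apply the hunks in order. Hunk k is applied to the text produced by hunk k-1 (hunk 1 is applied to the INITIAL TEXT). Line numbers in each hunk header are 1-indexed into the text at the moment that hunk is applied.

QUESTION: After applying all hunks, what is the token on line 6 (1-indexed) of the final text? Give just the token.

Hunk 1: at line 1 remove [rybwv] add [otuq] -> 10 lines: nguen otuq ntw zwox pkwvh vuohh nrmq idtty rtq bqt
Hunk 2: at line 4 remove [pkwvh,vuohh] add [lbtnu] -> 9 lines: nguen otuq ntw zwox lbtnu nrmq idtty rtq bqt
Hunk 3: at line 3 remove [lbtnu,nrmq,idtty] add [rackc] -> 7 lines: nguen otuq ntw zwox rackc rtq bqt
Hunk 4: at line 2 remove [ntw] add [fbfh] -> 7 lines: nguen otuq fbfh zwox rackc rtq bqt
Final line 6: rtq

Answer: rtq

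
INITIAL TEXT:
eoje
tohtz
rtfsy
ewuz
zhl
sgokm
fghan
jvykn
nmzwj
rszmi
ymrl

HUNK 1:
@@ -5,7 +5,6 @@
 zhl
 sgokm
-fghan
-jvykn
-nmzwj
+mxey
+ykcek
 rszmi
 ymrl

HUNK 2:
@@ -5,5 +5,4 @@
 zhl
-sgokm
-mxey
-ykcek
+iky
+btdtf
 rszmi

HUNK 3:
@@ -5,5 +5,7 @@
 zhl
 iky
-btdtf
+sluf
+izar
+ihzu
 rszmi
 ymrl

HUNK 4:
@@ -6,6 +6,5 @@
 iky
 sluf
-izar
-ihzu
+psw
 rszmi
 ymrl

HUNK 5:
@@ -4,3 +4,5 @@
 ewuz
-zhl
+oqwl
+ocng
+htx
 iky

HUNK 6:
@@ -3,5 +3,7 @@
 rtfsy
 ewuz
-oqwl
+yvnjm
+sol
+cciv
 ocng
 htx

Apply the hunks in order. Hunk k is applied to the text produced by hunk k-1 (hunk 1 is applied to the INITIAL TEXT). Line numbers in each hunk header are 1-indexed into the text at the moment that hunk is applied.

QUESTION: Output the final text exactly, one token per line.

Hunk 1: at line 5 remove [fghan,jvykn,nmzwj] add [mxey,ykcek] -> 10 lines: eoje tohtz rtfsy ewuz zhl sgokm mxey ykcek rszmi ymrl
Hunk 2: at line 5 remove [sgokm,mxey,ykcek] add [iky,btdtf] -> 9 lines: eoje tohtz rtfsy ewuz zhl iky btdtf rszmi ymrl
Hunk 3: at line 5 remove [btdtf] add [sluf,izar,ihzu] -> 11 lines: eoje tohtz rtfsy ewuz zhl iky sluf izar ihzu rszmi ymrl
Hunk 4: at line 6 remove [izar,ihzu] add [psw] -> 10 lines: eoje tohtz rtfsy ewuz zhl iky sluf psw rszmi ymrl
Hunk 5: at line 4 remove [zhl] add [oqwl,ocng,htx] -> 12 lines: eoje tohtz rtfsy ewuz oqwl ocng htx iky sluf psw rszmi ymrl
Hunk 6: at line 3 remove [oqwl] add [yvnjm,sol,cciv] -> 14 lines: eoje tohtz rtfsy ewuz yvnjm sol cciv ocng htx iky sluf psw rszmi ymrl

Answer: eoje
tohtz
rtfsy
ewuz
yvnjm
sol
cciv
ocng
htx
iky
sluf
psw
rszmi
ymrl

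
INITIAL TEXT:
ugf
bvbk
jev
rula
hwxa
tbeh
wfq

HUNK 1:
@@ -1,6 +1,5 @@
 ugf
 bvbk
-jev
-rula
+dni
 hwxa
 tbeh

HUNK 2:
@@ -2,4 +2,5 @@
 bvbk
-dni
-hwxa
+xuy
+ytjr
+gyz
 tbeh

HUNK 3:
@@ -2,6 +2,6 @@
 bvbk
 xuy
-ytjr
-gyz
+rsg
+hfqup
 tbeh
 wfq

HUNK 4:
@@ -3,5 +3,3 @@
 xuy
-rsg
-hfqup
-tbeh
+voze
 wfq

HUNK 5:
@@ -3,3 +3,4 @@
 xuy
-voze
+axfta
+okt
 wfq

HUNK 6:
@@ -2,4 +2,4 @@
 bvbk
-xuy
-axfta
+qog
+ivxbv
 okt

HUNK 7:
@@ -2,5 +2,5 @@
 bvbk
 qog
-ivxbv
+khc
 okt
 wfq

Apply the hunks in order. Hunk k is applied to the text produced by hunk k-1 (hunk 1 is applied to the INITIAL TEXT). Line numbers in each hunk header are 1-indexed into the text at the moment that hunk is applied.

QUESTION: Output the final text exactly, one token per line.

Answer: ugf
bvbk
qog
khc
okt
wfq

Derivation:
Hunk 1: at line 1 remove [jev,rula] add [dni] -> 6 lines: ugf bvbk dni hwxa tbeh wfq
Hunk 2: at line 2 remove [dni,hwxa] add [xuy,ytjr,gyz] -> 7 lines: ugf bvbk xuy ytjr gyz tbeh wfq
Hunk 3: at line 2 remove [ytjr,gyz] add [rsg,hfqup] -> 7 lines: ugf bvbk xuy rsg hfqup tbeh wfq
Hunk 4: at line 3 remove [rsg,hfqup,tbeh] add [voze] -> 5 lines: ugf bvbk xuy voze wfq
Hunk 5: at line 3 remove [voze] add [axfta,okt] -> 6 lines: ugf bvbk xuy axfta okt wfq
Hunk 6: at line 2 remove [xuy,axfta] add [qog,ivxbv] -> 6 lines: ugf bvbk qog ivxbv okt wfq
Hunk 7: at line 2 remove [ivxbv] add [khc] -> 6 lines: ugf bvbk qog khc okt wfq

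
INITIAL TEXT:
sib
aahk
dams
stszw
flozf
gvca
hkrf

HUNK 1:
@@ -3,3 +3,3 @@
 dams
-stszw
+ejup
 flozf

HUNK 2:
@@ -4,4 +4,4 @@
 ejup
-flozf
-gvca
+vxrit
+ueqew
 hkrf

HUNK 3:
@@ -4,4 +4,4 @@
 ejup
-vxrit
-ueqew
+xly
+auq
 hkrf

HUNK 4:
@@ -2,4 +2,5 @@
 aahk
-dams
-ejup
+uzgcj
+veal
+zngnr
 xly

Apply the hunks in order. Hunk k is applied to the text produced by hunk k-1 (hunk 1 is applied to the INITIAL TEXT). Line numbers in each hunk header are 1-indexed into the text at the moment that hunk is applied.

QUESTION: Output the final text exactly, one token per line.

Answer: sib
aahk
uzgcj
veal
zngnr
xly
auq
hkrf

Derivation:
Hunk 1: at line 3 remove [stszw] add [ejup] -> 7 lines: sib aahk dams ejup flozf gvca hkrf
Hunk 2: at line 4 remove [flozf,gvca] add [vxrit,ueqew] -> 7 lines: sib aahk dams ejup vxrit ueqew hkrf
Hunk 3: at line 4 remove [vxrit,ueqew] add [xly,auq] -> 7 lines: sib aahk dams ejup xly auq hkrf
Hunk 4: at line 2 remove [dams,ejup] add [uzgcj,veal,zngnr] -> 8 lines: sib aahk uzgcj veal zngnr xly auq hkrf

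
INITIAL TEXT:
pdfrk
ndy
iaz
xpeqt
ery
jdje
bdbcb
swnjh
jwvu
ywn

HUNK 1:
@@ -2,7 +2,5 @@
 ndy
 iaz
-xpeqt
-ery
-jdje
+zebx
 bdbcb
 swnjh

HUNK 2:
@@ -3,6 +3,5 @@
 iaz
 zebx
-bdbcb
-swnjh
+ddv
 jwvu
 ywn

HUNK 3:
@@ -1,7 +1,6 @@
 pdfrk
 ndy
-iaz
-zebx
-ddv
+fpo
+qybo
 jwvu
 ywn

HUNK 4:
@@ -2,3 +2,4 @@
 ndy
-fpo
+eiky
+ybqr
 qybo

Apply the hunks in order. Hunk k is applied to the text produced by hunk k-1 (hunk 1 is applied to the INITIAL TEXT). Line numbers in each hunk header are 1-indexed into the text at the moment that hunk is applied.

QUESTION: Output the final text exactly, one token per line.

Hunk 1: at line 2 remove [xpeqt,ery,jdje] add [zebx] -> 8 lines: pdfrk ndy iaz zebx bdbcb swnjh jwvu ywn
Hunk 2: at line 3 remove [bdbcb,swnjh] add [ddv] -> 7 lines: pdfrk ndy iaz zebx ddv jwvu ywn
Hunk 3: at line 1 remove [iaz,zebx,ddv] add [fpo,qybo] -> 6 lines: pdfrk ndy fpo qybo jwvu ywn
Hunk 4: at line 2 remove [fpo] add [eiky,ybqr] -> 7 lines: pdfrk ndy eiky ybqr qybo jwvu ywn

Answer: pdfrk
ndy
eiky
ybqr
qybo
jwvu
ywn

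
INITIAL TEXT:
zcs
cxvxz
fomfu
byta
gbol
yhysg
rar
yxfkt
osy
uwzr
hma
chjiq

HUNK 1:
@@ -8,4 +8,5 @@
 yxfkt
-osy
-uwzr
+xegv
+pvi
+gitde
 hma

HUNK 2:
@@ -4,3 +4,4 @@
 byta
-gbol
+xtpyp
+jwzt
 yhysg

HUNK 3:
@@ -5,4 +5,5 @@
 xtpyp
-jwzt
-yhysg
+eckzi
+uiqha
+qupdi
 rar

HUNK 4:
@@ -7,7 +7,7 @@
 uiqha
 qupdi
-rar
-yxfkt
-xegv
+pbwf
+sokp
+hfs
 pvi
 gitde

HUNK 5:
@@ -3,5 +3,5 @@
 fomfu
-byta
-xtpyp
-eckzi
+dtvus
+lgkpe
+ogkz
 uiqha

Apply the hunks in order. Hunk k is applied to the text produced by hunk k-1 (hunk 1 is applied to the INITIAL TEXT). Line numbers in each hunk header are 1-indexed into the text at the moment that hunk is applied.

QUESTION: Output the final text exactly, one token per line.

Hunk 1: at line 8 remove [osy,uwzr] add [xegv,pvi,gitde] -> 13 lines: zcs cxvxz fomfu byta gbol yhysg rar yxfkt xegv pvi gitde hma chjiq
Hunk 2: at line 4 remove [gbol] add [xtpyp,jwzt] -> 14 lines: zcs cxvxz fomfu byta xtpyp jwzt yhysg rar yxfkt xegv pvi gitde hma chjiq
Hunk 3: at line 5 remove [jwzt,yhysg] add [eckzi,uiqha,qupdi] -> 15 lines: zcs cxvxz fomfu byta xtpyp eckzi uiqha qupdi rar yxfkt xegv pvi gitde hma chjiq
Hunk 4: at line 7 remove [rar,yxfkt,xegv] add [pbwf,sokp,hfs] -> 15 lines: zcs cxvxz fomfu byta xtpyp eckzi uiqha qupdi pbwf sokp hfs pvi gitde hma chjiq
Hunk 5: at line 3 remove [byta,xtpyp,eckzi] add [dtvus,lgkpe,ogkz] -> 15 lines: zcs cxvxz fomfu dtvus lgkpe ogkz uiqha qupdi pbwf sokp hfs pvi gitde hma chjiq

Answer: zcs
cxvxz
fomfu
dtvus
lgkpe
ogkz
uiqha
qupdi
pbwf
sokp
hfs
pvi
gitde
hma
chjiq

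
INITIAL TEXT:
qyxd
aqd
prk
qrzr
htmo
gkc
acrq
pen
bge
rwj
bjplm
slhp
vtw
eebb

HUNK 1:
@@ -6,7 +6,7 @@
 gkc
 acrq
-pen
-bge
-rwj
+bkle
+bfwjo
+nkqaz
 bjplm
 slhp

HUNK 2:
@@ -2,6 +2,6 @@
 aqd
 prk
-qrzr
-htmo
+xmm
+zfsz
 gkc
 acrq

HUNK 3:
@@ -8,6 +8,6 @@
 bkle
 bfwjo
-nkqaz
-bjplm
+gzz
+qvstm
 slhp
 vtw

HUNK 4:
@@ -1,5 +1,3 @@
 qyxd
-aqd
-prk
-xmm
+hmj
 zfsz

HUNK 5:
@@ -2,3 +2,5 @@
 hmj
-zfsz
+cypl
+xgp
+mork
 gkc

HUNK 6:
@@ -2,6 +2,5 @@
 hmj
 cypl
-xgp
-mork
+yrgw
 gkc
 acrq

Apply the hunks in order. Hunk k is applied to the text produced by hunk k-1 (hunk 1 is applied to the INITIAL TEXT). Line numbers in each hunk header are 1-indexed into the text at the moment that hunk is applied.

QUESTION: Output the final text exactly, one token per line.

Answer: qyxd
hmj
cypl
yrgw
gkc
acrq
bkle
bfwjo
gzz
qvstm
slhp
vtw
eebb

Derivation:
Hunk 1: at line 6 remove [pen,bge,rwj] add [bkle,bfwjo,nkqaz] -> 14 lines: qyxd aqd prk qrzr htmo gkc acrq bkle bfwjo nkqaz bjplm slhp vtw eebb
Hunk 2: at line 2 remove [qrzr,htmo] add [xmm,zfsz] -> 14 lines: qyxd aqd prk xmm zfsz gkc acrq bkle bfwjo nkqaz bjplm slhp vtw eebb
Hunk 3: at line 8 remove [nkqaz,bjplm] add [gzz,qvstm] -> 14 lines: qyxd aqd prk xmm zfsz gkc acrq bkle bfwjo gzz qvstm slhp vtw eebb
Hunk 4: at line 1 remove [aqd,prk,xmm] add [hmj] -> 12 lines: qyxd hmj zfsz gkc acrq bkle bfwjo gzz qvstm slhp vtw eebb
Hunk 5: at line 2 remove [zfsz] add [cypl,xgp,mork] -> 14 lines: qyxd hmj cypl xgp mork gkc acrq bkle bfwjo gzz qvstm slhp vtw eebb
Hunk 6: at line 2 remove [xgp,mork] add [yrgw] -> 13 lines: qyxd hmj cypl yrgw gkc acrq bkle bfwjo gzz qvstm slhp vtw eebb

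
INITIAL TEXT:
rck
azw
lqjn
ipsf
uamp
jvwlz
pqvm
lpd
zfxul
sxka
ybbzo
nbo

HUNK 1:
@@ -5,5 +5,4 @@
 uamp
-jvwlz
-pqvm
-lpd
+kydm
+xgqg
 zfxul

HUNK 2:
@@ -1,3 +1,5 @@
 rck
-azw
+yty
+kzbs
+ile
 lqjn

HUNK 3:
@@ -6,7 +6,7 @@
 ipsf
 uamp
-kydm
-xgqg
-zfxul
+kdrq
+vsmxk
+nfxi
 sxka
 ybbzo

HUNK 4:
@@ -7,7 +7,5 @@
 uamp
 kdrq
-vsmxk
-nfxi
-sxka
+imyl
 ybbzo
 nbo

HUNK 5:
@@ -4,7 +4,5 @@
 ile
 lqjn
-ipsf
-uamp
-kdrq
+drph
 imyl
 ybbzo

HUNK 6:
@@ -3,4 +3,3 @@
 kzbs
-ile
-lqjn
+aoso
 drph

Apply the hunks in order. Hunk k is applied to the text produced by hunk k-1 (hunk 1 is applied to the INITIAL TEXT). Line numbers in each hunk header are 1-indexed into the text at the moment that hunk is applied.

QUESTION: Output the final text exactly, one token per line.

Hunk 1: at line 5 remove [jvwlz,pqvm,lpd] add [kydm,xgqg] -> 11 lines: rck azw lqjn ipsf uamp kydm xgqg zfxul sxka ybbzo nbo
Hunk 2: at line 1 remove [azw] add [yty,kzbs,ile] -> 13 lines: rck yty kzbs ile lqjn ipsf uamp kydm xgqg zfxul sxka ybbzo nbo
Hunk 3: at line 6 remove [kydm,xgqg,zfxul] add [kdrq,vsmxk,nfxi] -> 13 lines: rck yty kzbs ile lqjn ipsf uamp kdrq vsmxk nfxi sxka ybbzo nbo
Hunk 4: at line 7 remove [vsmxk,nfxi,sxka] add [imyl] -> 11 lines: rck yty kzbs ile lqjn ipsf uamp kdrq imyl ybbzo nbo
Hunk 5: at line 4 remove [ipsf,uamp,kdrq] add [drph] -> 9 lines: rck yty kzbs ile lqjn drph imyl ybbzo nbo
Hunk 6: at line 3 remove [ile,lqjn] add [aoso] -> 8 lines: rck yty kzbs aoso drph imyl ybbzo nbo

Answer: rck
yty
kzbs
aoso
drph
imyl
ybbzo
nbo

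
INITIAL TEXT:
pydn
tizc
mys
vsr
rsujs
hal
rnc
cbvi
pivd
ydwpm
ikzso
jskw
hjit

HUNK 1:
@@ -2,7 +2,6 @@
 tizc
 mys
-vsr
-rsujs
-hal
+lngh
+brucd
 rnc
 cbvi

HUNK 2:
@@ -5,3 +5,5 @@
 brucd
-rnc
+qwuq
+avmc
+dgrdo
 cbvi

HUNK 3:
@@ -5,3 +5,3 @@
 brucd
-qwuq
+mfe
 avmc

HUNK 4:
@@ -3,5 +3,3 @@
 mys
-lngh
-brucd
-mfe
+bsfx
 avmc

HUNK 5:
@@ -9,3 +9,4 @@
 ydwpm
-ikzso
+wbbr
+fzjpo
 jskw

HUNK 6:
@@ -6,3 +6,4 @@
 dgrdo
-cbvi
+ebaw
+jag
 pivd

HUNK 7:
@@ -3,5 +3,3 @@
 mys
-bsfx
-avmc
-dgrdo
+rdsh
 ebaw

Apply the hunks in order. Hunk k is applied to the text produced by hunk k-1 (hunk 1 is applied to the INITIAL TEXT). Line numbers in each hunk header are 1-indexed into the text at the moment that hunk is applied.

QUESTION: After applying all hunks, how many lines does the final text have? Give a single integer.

Hunk 1: at line 2 remove [vsr,rsujs,hal] add [lngh,brucd] -> 12 lines: pydn tizc mys lngh brucd rnc cbvi pivd ydwpm ikzso jskw hjit
Hunk 2: at line 5 remove [rnc] add [qwuq,avmc,dgrdo] -> 14 lines: pydn tizc mys lngh brucd qwuq avmc dgrdo cbvi pivd ydwpm ikzso jskw hjit
Hunk 3: at line 5 remove [qwuq] add [mfe] -> 14 lines: pydn tizc mys lngh brucd mfe avmc dgrdo cbvi pivd ydwpm ikzso jskw hjit
Hunk 4: at line 3 remove [lngh,brucd,mfe] add [bsfx] -> 12 lines: pydn tizc mys bsfx avmc dgrdo cbvi pivd ydwpm ikzso jskw hjit
Hunk 5: at line 9 remove [ikzso] add [wbbr,fzjpo] -> 13 lines: pydn tizc mys bsfx avmc dgrdo cbvi pivd ydwpm wbbr fzjpo jskw hjit
Hunk 6: at line 6 remove [cbvi] add [ebaw,jag] -> 14 lines: pydn tizc mys bsfx avmc dgrdo ebaw jag pivd ydwpm wbbr fzjpo jskw hjit
Hunk 7: at line 3 remove [bsfx,avmc,dgrdo] add [rdsh] -> 12 lines: pydn tizc mys rdsh ebaw jag pivd ydwpm wbbr fzjpo jskw hjit
Final line count: 12

Answer: 12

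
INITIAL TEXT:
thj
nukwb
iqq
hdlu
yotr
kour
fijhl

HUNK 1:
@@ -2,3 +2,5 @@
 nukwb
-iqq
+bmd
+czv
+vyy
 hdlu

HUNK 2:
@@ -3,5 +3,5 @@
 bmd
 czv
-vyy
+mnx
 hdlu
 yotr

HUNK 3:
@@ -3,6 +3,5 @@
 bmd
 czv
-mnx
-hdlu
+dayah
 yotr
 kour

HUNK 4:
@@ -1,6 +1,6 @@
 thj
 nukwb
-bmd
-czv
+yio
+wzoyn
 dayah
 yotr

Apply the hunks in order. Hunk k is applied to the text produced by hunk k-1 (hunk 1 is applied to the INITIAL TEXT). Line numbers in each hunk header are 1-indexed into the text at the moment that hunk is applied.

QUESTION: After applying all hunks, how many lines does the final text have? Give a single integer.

Hunk 1: at line 2 remove [iqq] add [bmd,czv,vyy] -> 9 lines: thj nukwb bmd czv vyy hdlu yotr kour fijhl
Hunk 2: at line 3 remove [vyy] add [mnx] -> 9 lines: thj nukwb bmd czv mnx hdlu yotr kour fijhl
Hunk 3: at line 3 remove [mnx,hdlu] add [dayah] -> 8 lines: thj nukwb bmd czv dayah yotr kour fijhl
Hunk 4: at line 1 remove [bmd,czv] add [yio,wzoyn] -> 8 lines: thj nukwb yio wzoyn dayah yotr kour fijhl
Final line count: 8

Answer: 8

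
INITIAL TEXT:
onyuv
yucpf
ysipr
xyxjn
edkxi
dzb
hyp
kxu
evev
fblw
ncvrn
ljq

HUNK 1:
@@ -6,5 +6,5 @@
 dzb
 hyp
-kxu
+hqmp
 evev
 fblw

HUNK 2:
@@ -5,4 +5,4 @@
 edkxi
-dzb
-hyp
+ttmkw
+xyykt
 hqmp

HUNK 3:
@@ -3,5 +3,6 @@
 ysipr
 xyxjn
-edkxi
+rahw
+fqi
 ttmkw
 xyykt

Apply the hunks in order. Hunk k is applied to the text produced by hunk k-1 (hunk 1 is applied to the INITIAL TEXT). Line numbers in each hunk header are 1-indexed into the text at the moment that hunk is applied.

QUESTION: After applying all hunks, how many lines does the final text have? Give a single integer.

Answer: 13

Derivation:
Hunk 1: at line 6 remove [kxu] add [hqmp] -> 12 lines: onyuv yucpf ysipr xyxjn edkxi dzb hyp hqmp evev fblw ncvrn ljq
Hunk 2: at line 5 remove [dzb,hyp] add [ttmkw,xyykt] -> 12 lines: onyuv yucpf ysipr xyxjn edkxi ttmkw xyykt hqmp evev fblw ncvrn ljq
Hunk 3: at line 3 remove [edkxi] add [rahw,fqi] -> 13 lines: onyuv yucpf ysipr xyxjn rahw fqi ttmkw xyykt hqmp evev fblw ncvrn ljq
Final line count: 13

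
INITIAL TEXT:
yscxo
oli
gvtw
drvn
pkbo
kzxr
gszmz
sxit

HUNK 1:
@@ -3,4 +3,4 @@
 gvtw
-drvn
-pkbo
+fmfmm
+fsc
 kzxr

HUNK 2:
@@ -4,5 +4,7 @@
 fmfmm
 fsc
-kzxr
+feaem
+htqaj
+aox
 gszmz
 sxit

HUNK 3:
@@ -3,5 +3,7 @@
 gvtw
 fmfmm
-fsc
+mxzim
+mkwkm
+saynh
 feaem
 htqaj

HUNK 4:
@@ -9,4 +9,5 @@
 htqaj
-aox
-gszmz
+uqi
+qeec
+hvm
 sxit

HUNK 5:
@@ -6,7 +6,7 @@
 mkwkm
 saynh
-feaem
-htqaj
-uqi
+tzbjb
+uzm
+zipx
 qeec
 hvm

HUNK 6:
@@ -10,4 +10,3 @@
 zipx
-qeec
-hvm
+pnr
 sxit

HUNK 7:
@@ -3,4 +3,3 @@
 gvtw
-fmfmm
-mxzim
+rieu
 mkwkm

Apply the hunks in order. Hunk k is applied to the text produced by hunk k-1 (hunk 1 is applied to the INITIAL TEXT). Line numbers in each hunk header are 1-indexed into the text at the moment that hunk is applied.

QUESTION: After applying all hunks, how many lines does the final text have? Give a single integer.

Hunk 1: at line 3 remove [drvn,pkbo] add [fmfmm,fsc] -> 8 lines: yscxo oli gvtw fmfmm fsc kzxr gszmz sxit
Hunk 2: at line 4 remove [kzxr] add [feaem,htqaj,aox] -> 10 lines: yscxo oli gvtw fmfmm fsc feaem htqaj aox gszmz sxit
Hunk 3: at line 3 remove [fsc] add [mxzim,mkwkm,saynh] -> 12 lines: yscxo oli gvtw fmfmm mxzim mkwkm saynh feaem htqaj aox gszmz sxit
Hunk 4: at line 9 remove [aox,gszmz] add [uqi,qeec,hvm] -> 13 lines: yscxo oli gvtw fmfmm mxzim mkwkm saynh feaem htqaj uqi qeec hvm sxit
Hunk 5: at line 6 remove [feaem,htqaj,uqi] add [tzbjb,uzm,zipx] -> 13 lines: yscxo oli gvtw fmfmm mxzim mkwkm saynh tzbjb uzm zipx qeec hvm sxit
Hunk 6: at line 10 remove [qeec,hvm] add [pnr] -> 12 lines: yscxo oli gvtw fmfmm mxzim mkwkm saynh tzbjb uzm zipx pnr sxit
Hunk 7: at line 3 remove [fmfmm,mxzim] add [rieu] -> 11 lines: yscxo oli gvtw rieu mkwkm saynh tzbjb uzm zipx pnr sxit
Final line count: 11

Answer: 11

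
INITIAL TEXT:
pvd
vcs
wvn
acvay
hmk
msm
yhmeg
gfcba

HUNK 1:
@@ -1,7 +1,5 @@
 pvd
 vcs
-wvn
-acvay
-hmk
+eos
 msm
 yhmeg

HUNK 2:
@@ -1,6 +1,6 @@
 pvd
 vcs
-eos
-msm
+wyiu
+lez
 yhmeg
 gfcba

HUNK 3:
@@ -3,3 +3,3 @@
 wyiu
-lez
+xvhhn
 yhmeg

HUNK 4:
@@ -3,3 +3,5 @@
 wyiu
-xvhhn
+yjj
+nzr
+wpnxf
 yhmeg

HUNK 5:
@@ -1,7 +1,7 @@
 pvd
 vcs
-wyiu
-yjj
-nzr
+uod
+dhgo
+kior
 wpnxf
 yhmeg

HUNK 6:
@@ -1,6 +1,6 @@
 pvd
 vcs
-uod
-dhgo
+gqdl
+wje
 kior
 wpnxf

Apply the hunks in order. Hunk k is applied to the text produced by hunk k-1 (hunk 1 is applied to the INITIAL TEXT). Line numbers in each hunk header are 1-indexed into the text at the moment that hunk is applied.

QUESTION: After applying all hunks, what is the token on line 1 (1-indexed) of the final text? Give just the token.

Answer: pvd

Derivation:
Hunk 1: at line 1 remove [wvn,acvay,hmk] add [eos] -> 6 lines: pvd vcs eos msm yhmeg gfcba
Hunk 2: at line 1 remove [eos,msm] add [wyiu,lez] -> 6 lines: pvd vcs wyiu lez yhmeg gfcba
Hunk 3: at line 3 remove [lez] add [xvhhn] -> 6 lines: pvd vcs wyiu xvhhn yhmeg gfcba
Hunk 4: at line 3 remove [xvhhn] add [yjj,nzr,wpnxf] -> 8 lines: pvd vcs wyiu yjj nzr wpnxf yhmeg gfcba
Hunk 5: at line 1 remove [wyiu,yjj,nzr] add [uod,dhgo,kior] -> 8 lines: pvd vcs uod dhgo kior wpnxf yhmeg gfcba
Hunk 6: at line 1 remove [uod,dhgo] add [gqdl,wje] -> 8 lines: pvd vcs gqdl wje kior wpnxf yhmeg gfcba
Final line 1: pvd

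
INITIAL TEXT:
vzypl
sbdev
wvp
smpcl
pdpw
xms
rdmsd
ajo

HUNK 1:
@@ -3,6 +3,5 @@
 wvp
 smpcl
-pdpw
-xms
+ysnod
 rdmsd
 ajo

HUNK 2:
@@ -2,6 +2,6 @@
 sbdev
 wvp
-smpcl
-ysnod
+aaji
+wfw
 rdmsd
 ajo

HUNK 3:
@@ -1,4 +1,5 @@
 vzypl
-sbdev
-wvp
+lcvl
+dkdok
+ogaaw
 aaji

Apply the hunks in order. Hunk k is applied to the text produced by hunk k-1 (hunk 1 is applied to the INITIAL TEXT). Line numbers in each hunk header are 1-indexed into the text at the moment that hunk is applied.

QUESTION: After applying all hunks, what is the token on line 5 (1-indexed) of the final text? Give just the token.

Answer: aaji

Derivation:
Hunk 1: at line 3 remove [pdpw,xms] add [ysnod] -> 7 lines: vzypl sbdev wvp smpcl ysnod rdmsd ajo
Hunk 2: at line 2 remove [smpcl,ysnod] add [aaji,wfw] -> 7 lines: vzypl sbdev wvp aaji wfw rdmsd ajo
Hunk 3: at line 1 remove [sbdev,wvp] add [lcvl,dkdok,ogaaw] -> 8 lines: vzypl lcvl dkdok ogaaw aaji wfw rdmsd ajo
Final line 5: aaji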